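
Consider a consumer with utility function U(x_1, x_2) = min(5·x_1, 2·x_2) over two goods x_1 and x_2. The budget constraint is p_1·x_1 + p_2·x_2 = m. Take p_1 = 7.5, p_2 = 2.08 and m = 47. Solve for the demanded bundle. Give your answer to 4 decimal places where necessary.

x_1* = 3.7008, x_2* = 9.252

With perfect complements, no substitution: consume in ratio x_1:x_2 = 2:5.
Budget: p_1·x_1 + p_2·(5/2)·x_1 = m, so (2·p_1 + 5·p_2)·x_1 = 2·m.
Demand: x_1*(p_1,p_2,m) = 2·m/(2·p_1 + 5·p_2), x_2* = 5·m/(2·p_1 + 5·p_2).
Here 2·7.5 + 5·2.08 = 25.4, giving x_1* = 3.7008 and x_2* = 9.252.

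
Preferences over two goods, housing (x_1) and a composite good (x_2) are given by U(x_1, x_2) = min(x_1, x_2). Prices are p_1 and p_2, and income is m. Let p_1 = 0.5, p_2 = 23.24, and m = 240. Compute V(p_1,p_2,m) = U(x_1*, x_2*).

Here 0.5 + 23.24 = 23.74, giving x_1* = 10.1095 and x_2* = 10.1095.
Utility at the optimum: U(10.1095, 10.1095) = 10.1095.

V = 10.1095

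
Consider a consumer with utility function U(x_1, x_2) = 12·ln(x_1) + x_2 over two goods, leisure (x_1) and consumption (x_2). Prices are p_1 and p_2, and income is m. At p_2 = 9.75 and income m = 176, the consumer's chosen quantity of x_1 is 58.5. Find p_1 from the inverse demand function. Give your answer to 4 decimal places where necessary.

p_1 = 2

MU_x_1 = 12/x_1, MU_x_2 = 1. Tangency: 12/x_1 = p_1/p_2.
So x_1*(p_1,p_2) = 12·p_2/p_1, independent of income; and x_2* = (m − 12·p_2)/p_2.
Set x_1* = 58.5 in the demand function and solve for p_1: p_1 = 2.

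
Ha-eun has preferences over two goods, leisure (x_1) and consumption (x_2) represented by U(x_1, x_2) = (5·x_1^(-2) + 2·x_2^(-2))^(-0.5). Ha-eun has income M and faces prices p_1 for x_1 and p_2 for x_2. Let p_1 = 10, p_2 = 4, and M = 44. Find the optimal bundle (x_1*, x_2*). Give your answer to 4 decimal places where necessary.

MU_x_1 ∝ 5·x_1^(-3), MU_x_2 ∝ 2·x_2^(-3), so MRS = (5/2)·(x_2/x_1)^(3) = p_1/p_2.
Solve for the ratio: x_2/x_1 = [(2/5)·p_1/p_2]^(1/3).
Substitute x_2 = (x_2/x_1)·x_1 into the budget: x_1* = M/(p_1 + p_2·(x_2/x_1)).
Numerically x_2/x_1 = 1, so x_1* = 44/(10 + 4·1) = 3.1429 and x_2* = 1·3.1429 = 3.1429.

x_1* = 3.1429, x_2* = 3.1429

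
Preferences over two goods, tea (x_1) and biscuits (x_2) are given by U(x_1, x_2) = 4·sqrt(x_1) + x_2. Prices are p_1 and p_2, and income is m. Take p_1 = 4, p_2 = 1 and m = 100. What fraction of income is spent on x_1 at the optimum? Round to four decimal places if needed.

Plugging in: x_1* = (2·1/4)² = 0.25, x_2* = 99.
Expenditure on x_1: 4·0.25 = 1; share = 0.01.

share on x_1 = 0.01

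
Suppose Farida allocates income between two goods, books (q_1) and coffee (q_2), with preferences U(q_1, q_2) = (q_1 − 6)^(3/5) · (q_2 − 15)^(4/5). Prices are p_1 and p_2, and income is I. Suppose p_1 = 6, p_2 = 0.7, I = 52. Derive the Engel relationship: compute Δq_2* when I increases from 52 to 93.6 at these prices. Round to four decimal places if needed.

Δq_2* = 33.9592

After buying the subsistence bundle (6, 15), a share 3/7 of the remaining income goes to q_1: q_1* = 6 + 3/7·(I − 6p_1 − 15p_2)/p_1.
Discretionary income = 52 − 6·6 − 15·0.7 = 5.5; q_2* = 15 + 4/7·5.5/0.7 = 19.4898.
At I' = 93.6: q_2* = 53.449. Change: 53.449 − 19.4898 = 33.9592.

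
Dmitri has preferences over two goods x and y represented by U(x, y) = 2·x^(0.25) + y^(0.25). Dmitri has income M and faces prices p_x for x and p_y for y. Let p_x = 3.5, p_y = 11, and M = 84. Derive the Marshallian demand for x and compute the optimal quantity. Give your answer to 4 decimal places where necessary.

x* = 18.8839

From the CES first-order condition, 2·(y/x)^(0.75) = p_x/p_y.
Hence y/x = ((1/2)·p_x/p_y)^(1/(0.75)), i.e. raised to the 4/3 power.
With the ratio pinned down, the budget gives x* = M/(p_x + p_y·(y/x)) and y* = (y/x)·x*.
Numerically y/x = 0.086204, so x* = 84/(3.5 + 11·0.086204) = 18.8839.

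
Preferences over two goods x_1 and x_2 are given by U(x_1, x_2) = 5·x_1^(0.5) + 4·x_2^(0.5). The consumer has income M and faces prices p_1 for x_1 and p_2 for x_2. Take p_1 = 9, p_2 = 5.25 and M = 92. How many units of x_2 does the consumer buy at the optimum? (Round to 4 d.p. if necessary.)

x_2* = 9.1678

MU_x_1 ∝ 5·x_1^(-0.5), MU_x_2 ∝ 4·x_2^(-0.5), so MRS = (5/4)·(x_2/x_1)^(0.5) = p_1/p_2.
Solve for the ratio: x_2/x_1 = [(4/5)·p_1/p_2]^(2).
Substitute x_2 = (x_2/x_1)·x_1 into the budget: x_1* = M/(p_1 + p_2·(x_2/x_1)).
Numerically x_2/x_1 = 1.880816, so x_1* = 92/(9 + 5.25·1.880816) = 4.8744 and x_2* = 1.880816·4.8744 = 9.1678.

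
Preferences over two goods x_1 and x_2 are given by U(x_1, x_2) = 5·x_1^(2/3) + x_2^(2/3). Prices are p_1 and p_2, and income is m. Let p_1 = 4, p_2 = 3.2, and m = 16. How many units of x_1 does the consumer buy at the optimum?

MRS = MU_x_1/MU_x_2 = 5·(x_2/x_1)^(1/3). Set equal to p_1/p_2.
Hence x_2/x_1 = ((1/5)·p_1/p_2)^(1/(1/3)), i.e. raised to the 3 power.
With the ratio pinned down, the budget gives x_1* = m/(p_1 + p_2·(x_2/x_1)) and x_2* = (x_2/x_1)·x_1*.
Numerically x_2/x_1 = 0.015625, so x_1* = 16/(4 + 3.2·0.015625) = 3.9506.

x_1* = 3.9506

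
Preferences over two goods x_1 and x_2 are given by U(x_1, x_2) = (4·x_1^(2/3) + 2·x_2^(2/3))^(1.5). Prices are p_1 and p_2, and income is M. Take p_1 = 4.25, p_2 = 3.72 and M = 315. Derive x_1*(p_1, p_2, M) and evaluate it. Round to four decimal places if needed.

x_1* = 63.7212

MU_x_1 ∝ 4·x_1^(-1/3), MU_x_2 ∝ 2·x_2^(-1/3), so MRS = 2·(x_2/x_1)^(1/3) = p_1/p_2.
Solve for the ratio: x_2/x_1 = [(1/2)·p_1/p_2]^(3).
Substitute x_2 = (x_2/x_1)·x_1 into the budget: x_1* = M/(p_1 + p_2·(x_2/x_1)).
Numerically x_2/x_1 = 0.186401, so x_1* = 315/(4.25 + 3.72·0.186401) = 63.7212.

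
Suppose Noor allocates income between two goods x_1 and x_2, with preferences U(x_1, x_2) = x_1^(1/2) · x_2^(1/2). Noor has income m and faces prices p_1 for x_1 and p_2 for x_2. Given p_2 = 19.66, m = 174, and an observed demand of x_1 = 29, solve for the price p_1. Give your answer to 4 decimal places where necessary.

MU_x_1/MU_x_2 = (0.5·x_2)/(0.5·x_1); tangency sets this equal to p_1/p_2.
So 0.5·p_2·x_2 = 0.5·p_1·x_1; combined with the budget, a share 0.5 of income goes to x_1.
Demand: x_1*(p_1,p_2,m) = 0.5·m/p_1 and x_2* = 0.5·m/p_2.
Set x_1* = 29 in the demand function and solve for p_1: p_1 = 3.

p_1 = 3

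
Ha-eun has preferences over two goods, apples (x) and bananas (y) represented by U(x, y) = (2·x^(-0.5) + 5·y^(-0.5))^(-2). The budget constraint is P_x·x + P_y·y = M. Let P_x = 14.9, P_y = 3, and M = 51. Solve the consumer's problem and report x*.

From the CES first-order condition, (2/5)·(y/x)^(1.5) = P_x/P_y.
Hence y/x = ((5/2)·P_x/P_y)^(1/(1.5)), i.e. raised to the 2/3 power.
With the ratio pinned down, the budget gives x* = M/(P_x + P_y·(y/x)) and y* = (y/x)·x*.
Numerically y/x = 5.362122, so x* = 51/(14.9 + 3·5.362122) = 1.6459.

x* = 1.6459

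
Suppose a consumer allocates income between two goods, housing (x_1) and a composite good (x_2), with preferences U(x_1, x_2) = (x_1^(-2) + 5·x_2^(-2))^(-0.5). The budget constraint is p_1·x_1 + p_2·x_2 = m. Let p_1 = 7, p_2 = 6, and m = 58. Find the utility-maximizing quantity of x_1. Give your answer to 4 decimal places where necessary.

x_1* = 3.2583

From the CES first-order condition, (1/5)·(x_2/x_1)^(3) = p_1/p_2.
Hence x_2/x_1 = (5·p_1/p_2)^(1/(3)), i.e. raised to the 1/3 power.
Substitute x_2 = (x_2/x_1)·x_1 into the budget: x_1* = m/(p_1 + p_2·(x_2/x_1)).
Numerically x_2/x_1 = 1.800137, so x_1* = 58/(7 + 6·1.800137) = 3.2583.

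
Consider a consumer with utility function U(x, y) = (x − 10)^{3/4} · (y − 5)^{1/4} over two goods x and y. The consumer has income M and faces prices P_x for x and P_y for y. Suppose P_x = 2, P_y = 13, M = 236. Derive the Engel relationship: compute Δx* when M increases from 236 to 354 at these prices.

Δx* = 44.25

This is Cobb-Douglas in (x−10, y−5): tangency gives 0.75·P_y·(y−5) = 0.25·P_x·(x−10).
Substituting into the budget: x* = 10 + 0.75·(M − 10·P_x − 5·P_y)/P_x, and y* = 5 + 0.25·(…)/P_y.
Discretionary income = 236 − 10·2 − 5·13 = 151; x* = 10 + 0.75·151/2 = 66.625.
At M' = 354: x* = 110.875. Change: 110.875 − 66.625 = 44.25.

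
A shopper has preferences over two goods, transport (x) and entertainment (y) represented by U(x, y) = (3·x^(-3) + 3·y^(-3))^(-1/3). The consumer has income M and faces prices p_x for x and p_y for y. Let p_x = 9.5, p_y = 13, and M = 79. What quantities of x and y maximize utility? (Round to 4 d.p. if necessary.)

From the CES first-order condition, (y/x)^(4) = p_x/p_y.
Hence y/x = (p_x/p_y)^(1/(4)), i.e. raised to the 0.25 power.
Substitute y = (y/x)·x into the budget: x* = M/(p_x + p_y·(y/x)).
Numerically y/x = 0.924581, so x* = 79/(9.5 + 13·0.924581) = 3.6711 and y* = 0.924581·3.6711 = 3.3942.

x* = 3.6711, y* = 3.3942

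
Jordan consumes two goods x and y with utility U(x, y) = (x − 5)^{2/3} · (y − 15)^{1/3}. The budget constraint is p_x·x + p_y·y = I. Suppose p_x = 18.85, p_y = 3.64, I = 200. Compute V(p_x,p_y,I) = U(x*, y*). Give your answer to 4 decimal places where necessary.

Let x' = x−5, y' = y−15. MRS = 2·y'/x' = p_x/p_y.
Substituting into the budget: x* = 5 + 2/3·(I − 5·p_x − 15·p_y)/p_x, and y* = 15 + 1/3·(…)/p_y.
Discretionary income = 200 − 5·18.85 − 15·3.64 = 51.15; x* = 5 + 2/3·51.15/18.85 = 6.809; y* = 15 + 1/3·51.15/3.64 = 19.6841.
Utility at the optimum: U(6.809, 19.6841) = 2.4841.

V = 2.4841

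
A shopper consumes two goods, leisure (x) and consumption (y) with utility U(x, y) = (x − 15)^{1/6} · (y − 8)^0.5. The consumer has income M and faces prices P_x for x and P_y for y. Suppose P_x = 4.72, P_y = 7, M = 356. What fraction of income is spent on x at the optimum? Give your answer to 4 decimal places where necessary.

share on x = 0.3598

Let x' = x−15, y' = y−8. MRS = (1/3)·y'/x' = P_x/P_y.
After buying the subsistence bundle (15, 8), a share 0.25 of the remaining income goes to x: x* = 15 + 0.25·(M − 15P_x − 8P_y)/P_x.
Discretionary income = 356 − 15·4.72 − 8·7 = 229.2; x* = 15 + 0.25·229.2/4.72 = 27.1398; y* = 8 + 0.75·229.2/7 = 32.5571.
Expenditure on x: 4.72·27.1398 = 128.1; share = 0.3598.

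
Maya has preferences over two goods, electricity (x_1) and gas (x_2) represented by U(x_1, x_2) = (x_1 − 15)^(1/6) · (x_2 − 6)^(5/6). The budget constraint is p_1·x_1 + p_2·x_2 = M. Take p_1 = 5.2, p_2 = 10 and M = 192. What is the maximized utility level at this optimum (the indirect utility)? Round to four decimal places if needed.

MRS = (1/5)·(x_2−6)/(x_1−15). Tangency with p_1/p_2 gives x_2−6 = 5·(p_1/p_2)·(x_1−15).
After buying the subsistence bundle (15, 6), a share 1/6 of the remaining income goes to x_1: x_1* = 15 + 1/6·(M − 15p_1 − 6p_2)/p_1.
Discretionary income = 192 − 15·5.2 − 6·10 = 54; x_1* = 15 + 1/6·54/5.2 = 16.7308; x_2* = 6 + 5/6·54/10 = 10.5.
Utility at the optimum: U(16.7308, 10.5) = 3.8375.

V = 3.8375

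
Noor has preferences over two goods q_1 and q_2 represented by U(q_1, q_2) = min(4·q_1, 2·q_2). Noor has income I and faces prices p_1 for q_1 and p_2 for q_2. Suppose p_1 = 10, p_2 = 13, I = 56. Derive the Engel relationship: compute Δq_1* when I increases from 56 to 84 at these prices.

With perfect complements, no substitution: consume in ratio q_1:q_2 = 2:4.
Budget: p_1·q_1 + p_2·2·q_1 = I, so (2·p_1 + 4·p_2)·q_1 = 2·I.
Demand: q_1*(p_1,p_2,I) = 2·I/(2·p_1 + 4·p_2), q_2* = 4·I/(2·p_1 + 4·p_2).
Here 2·10 + 4·13 = 72, giving q_1* = 1.5556.
At I' = 84: q_1* = 2.3333. Change: 2.3333 − 1.5556 = 0.7778.

Δq_1* = 0.7778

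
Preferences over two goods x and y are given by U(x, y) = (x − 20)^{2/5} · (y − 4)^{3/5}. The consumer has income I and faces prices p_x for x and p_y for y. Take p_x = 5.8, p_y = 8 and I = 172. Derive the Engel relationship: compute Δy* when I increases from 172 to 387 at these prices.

Δy* = 16.125

MRS = (2/3)·(y−4)/(x−20). Tangency with p_x/p_y gives y−4 = (3/2)·(p_x/p_y)·(x−20).
Substituting into the budget: x* = 20 + 0.4·(I − 20·p_x − 4·p_y)/p_x, and y* = 4 + 0.6·(…)/p_y.
Discretionary income = 172 − 20·5.8 − 4·8 = 24; y* = 4 + 0.6·24/8 = 5.8.
At I' = 387: y* = 21.925. Change: 21.925 − 5.8 = 16.125.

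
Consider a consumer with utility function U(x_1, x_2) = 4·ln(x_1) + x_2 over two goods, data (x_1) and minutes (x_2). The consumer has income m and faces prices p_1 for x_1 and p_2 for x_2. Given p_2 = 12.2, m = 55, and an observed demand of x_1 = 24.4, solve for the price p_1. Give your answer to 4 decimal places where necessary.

p_1 = 2

Set MRS = p_1/p_2: (4/x_1)/1 = p_1/p_2.
So x_1*(p_1,p_2) = 4·p_2/p_1, independent of income; and x_2* = (m − 4·p_2)/p_2.
Set x_1* = 24.4 in the demand function and solve for p_1: p_1 = 2.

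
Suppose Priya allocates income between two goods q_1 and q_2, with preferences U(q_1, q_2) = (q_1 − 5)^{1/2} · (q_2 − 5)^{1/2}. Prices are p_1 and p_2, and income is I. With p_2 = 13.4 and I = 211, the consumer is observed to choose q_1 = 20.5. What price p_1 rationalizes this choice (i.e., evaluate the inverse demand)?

This is Cobb-Douglas in (q_1−5, q_2−5): tangency gives 0.5·p_2·(q_2−5) = 0.5·p_1·(q_1−5).
Substituting into the budget: q_1* = 5 + 0.5·(I − 5·p_1 − 5·p_2)/p_1, and q_2* = 5 + 0.5·(…)/p_2.
Set q_1* = 20.5 in the demand function and solve for p_1: p_1 = 4.

p_1 = 4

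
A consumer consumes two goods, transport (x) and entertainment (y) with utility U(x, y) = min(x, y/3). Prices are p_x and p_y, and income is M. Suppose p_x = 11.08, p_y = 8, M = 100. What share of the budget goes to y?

share on y = 0.6842

Demand: x*(p_x,p_y,M) = M/(p_x + 3·p_y), y* = 3·M/(p_x + 3·p_y).
Here 11.08 + 3·8 = 35.08, giving x* = 2.8506 and y* = 8.5519.
Expenditure on y: 8·8.5519 = 68.4151; share = 0.6842.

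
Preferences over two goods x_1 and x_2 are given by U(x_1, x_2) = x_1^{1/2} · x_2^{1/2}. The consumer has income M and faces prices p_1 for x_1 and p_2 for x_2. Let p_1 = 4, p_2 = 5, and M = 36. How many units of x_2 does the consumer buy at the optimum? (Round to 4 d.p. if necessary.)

Tangency: MRS = x_2/x_1 = p_1/p_2.
Rearranging, p_2·x_2 = p_1·x_1. Substituting into the budget gives p_1·x_1·(1 + 1) = M.
Demand: x_1*(p_1,p_2,M) = 0.5·M/p_1 and x_2* = 0.5·M/p_2.
At p_1=4, p_2=5, M=36: x_2* = 0.5·36/5 = 3.6.

x_2* = 3.6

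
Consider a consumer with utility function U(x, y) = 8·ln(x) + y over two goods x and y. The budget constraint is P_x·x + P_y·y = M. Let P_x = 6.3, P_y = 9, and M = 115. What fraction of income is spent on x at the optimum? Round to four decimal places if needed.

MU_x = 8/x, MU_y = 1. Tangency: 8/x = P_x/P_y.
So x*(P_x,P_y) = 8·P_y/P_x, independent of income; and y* = (M − 8·P_y)/P_y.
At the given prices: x* = 8·9/6.3 = 11.4286, and y* = 4.7778.
Expenditure on x: 6.3·11.4286 = 72; share = 0.6261.

share on x = 0.6261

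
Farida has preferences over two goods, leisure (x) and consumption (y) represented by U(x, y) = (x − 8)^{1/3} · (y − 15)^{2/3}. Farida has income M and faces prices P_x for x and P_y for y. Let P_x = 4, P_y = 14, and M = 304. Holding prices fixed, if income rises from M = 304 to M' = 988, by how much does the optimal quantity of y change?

Δy* = 32.5714

Discretionary income = 304 − 8·4 − 15·14 = 62; y* = 15 + 2/3·62/14 = 17.9524.
At M' = 988: y* = 50.5238. Change: 50.5238 − 17.9524 = 32.5714.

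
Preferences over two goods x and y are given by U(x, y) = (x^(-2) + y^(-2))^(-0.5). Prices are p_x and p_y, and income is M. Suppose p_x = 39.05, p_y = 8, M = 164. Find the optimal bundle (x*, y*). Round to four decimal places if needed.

From the CES first-order condition, (y/x)^(3) = p_x/p_y.
Hence y/x = (p_x/p_y)^(1/(3)), i.e. raised to the 1/3 power.
With the ratio pinned down, the budget gives x* = M/(p_x + p_y·(y/x)) and y* = (y/x)·x*.
Numerically y/x = 1.69633, so x* = 164/(39.05 + 8·1.69633) = 3.1166 and y* = 1.69633·3.1166 = 5.2869.

x* = 3.1166, y* = 5.2869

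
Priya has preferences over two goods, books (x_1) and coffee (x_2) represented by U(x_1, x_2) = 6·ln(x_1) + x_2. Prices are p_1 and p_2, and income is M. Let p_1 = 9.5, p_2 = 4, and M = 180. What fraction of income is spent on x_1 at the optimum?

MU_x_1 = 6/x_1, MU_x_2 = 1. Tangency: 6/x_1 = p_1/p_2.
So x_1*(p_1,p_2) = 6·p_2/p_1, independent of income; and x_2* = (M − 6·p_2)/p_2.
At the given prices: x_1* = 6·4/9.5 = 2.5263, and x_2* = 39.
Expenditure on x_1: 9.5·2.5263 = 24; share = 0.1333.

share on x_1 = 0.1333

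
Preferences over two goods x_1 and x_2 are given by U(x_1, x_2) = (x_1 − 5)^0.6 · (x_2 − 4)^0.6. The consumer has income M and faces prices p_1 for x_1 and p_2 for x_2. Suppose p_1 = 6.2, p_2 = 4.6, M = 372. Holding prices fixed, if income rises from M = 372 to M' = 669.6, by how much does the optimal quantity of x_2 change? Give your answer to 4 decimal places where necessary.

This is Cobb-Douglas in (x_1−5, x_2−4): tangency gives 0.6·p_2·(x_2−4) = 0.6·p_1·(x_1−5).
After buying the subsistence bundle (5, 4), a share 0.5 of the remaining income goes to x_1: x_1* = 5 + 0.5·(M − 5p_1 − 4p_2)/p_1.
Discretionary income = 372 − 5·6.2 − 4·4.6 = 322.6; x_2* = 4 + 0.5·322.6/4.6 = 39.0652.
At M' = 669.6: x_2* = 71.413. Change: 71.413 − 39.0652 = 32.3478.

Δx_2* = 32.3478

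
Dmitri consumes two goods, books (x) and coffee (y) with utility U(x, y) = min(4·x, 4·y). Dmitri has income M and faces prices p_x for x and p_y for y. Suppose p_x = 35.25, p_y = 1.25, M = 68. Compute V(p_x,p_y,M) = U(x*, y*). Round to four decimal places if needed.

Leontief preferences: the optimum is at the kink where x/4 = y/4, i.e. y = x.
Budget: p_x·x + p_y·x = M, so (4·p_x + 4·p_y)·x = 4·M.
Demand: x*(p_x,p_y,M) = 4·M/(4·p_x + 4·p_y), y* = 4·M/(4·p_x + 4·p_y).
Here 4·35.25 + 4·1.25 = 146, giving x* = 1.863 and y* = 1.863.
Utility at the optimum: U(1.863, 1.863) = 7.4521.

V = 7.4521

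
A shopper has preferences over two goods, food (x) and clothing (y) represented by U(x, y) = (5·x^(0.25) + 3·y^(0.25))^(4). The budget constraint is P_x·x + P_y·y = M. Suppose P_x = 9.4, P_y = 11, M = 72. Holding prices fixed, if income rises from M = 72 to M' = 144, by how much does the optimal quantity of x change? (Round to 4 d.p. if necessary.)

MRS = MU_x/MU_y = (5/3)·(y/x)^(0.75). Set equal to P_x/P_y.
Solve for the ratio: y/x = [(3/5)·P_x/P_y]^(4/3).
With the ratio pinned down, the budget gives x* = M/(P_x + P_y·(y/x)) and y* = (y/x)·x*.
Numerically y/x = 0.410376, so x* = 72/(9.4 + 11·0.410376) = 5.1746.
At M' = 144: x* = 10.3492. Change: 10.3492 − 5.1746 = 5.1746.

Δx* = 5.1746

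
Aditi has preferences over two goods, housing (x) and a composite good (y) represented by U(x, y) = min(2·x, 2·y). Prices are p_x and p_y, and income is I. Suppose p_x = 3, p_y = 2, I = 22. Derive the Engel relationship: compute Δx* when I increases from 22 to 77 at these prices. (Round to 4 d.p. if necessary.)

With perfect complements, no substitution: consume in ratio x:y = 2:2.
Budget: p_x·x + p_y·x = I, so (2·p_x + 2·p_y)·x = 2·I.
Demand: x*(p_x,p_y,I) = 2·I/(2·p_x + 2·p_y), y* = 2·I/(2·p_x + 2·p_y).
Here 2·3 + 2·2 = 10, giving x* = 4.4.
At I' = 77: x* = 15.4. Change: 15.4 − 4.4 = 11.

Δx* = 11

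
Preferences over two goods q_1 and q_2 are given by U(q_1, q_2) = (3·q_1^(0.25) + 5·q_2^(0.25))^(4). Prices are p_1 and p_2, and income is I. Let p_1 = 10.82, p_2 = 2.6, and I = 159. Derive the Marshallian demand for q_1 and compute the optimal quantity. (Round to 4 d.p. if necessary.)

MRS = MU_q_1/MU_q_2 = (3/5)·(q_2/q_1)^(0.75). Set equal to p_1/p_2.
Hence q_2/q_1 = ((5/3)·p_1/p_2)^(1/(0.75)), i.e. raised to the 4/3 power.
Substitute q_2 = (q_2/q_1)·q_1 into the budget: q_1* = I/(p_1 + p_2·(q_2/q_1)).
Numerically q_2/q_1 = 13.22727, so q_1* = 159/(10.82 + 2.6·13.22727) = 3.5169.

q_1* = 3.5169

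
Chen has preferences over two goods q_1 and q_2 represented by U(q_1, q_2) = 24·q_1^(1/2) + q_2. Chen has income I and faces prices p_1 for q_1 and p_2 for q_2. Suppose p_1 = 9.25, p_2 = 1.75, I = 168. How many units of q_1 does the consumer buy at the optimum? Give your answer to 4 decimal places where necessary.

Plugging in: q_1* = (12·1.75/9.25)² = 5.1541.

q_1* = 5.1541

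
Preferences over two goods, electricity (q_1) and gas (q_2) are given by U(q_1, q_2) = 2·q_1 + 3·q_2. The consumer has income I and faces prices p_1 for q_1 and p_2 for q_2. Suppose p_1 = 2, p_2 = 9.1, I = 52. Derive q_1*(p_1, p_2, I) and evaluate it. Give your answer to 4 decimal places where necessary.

q_1* = 26

Perfect substitutes: compare marginal utility per dollar. 2/p_1 vs 3/p_2 → 1 vs 0.3297.
q_1 gives more utility per dollar, so spend all income on q_1: q_1* = I/p_1, q_2* = 0.
Numerically: q_1* = 26, q_2* = 0.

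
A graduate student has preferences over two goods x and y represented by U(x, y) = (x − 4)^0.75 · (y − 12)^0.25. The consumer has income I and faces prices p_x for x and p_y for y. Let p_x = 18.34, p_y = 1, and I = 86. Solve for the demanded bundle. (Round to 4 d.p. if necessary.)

x* = 4.0262, y* = 12.16

Substituting into the budget: x* = 4 + 0.75·(I − 4·p_x − 12·p_y)/p_x, and y* = 12 + 0.25·(…)/p_y.
Discretionary income = 86 − 4·18.34 − 12·1 = 0.64; x* = 4 + 0.75·0.64/18.34 = 4.0262; y* = 12 + 0.25·0.64/1 = 12.16.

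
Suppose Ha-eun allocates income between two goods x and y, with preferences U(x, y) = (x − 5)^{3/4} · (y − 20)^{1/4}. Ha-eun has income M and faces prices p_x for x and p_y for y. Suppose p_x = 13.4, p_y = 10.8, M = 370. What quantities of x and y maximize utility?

Discretionary income = 370 − 5·13.4 − 20·10.8 = 87; x* = 5 + 0.75·87/13.4 = 9.8694; y* = 20 + 0.25·87/10.8 = 22.0139.

x* = 9.8694, y* = 22.0139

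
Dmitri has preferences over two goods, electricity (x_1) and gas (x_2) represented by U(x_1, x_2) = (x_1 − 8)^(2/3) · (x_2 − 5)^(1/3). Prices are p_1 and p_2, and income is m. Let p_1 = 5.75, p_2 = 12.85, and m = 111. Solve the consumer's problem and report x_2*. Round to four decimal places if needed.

x_2* = 5.0195

This is Cobb-Douglas in (x_1−8, x_2−5): tangency gives 2/3·p_2·(x_2−5) = 1/3·p_1·(x_1−8).
Substituting into the budget: x_1* = 8 + 2/3·(m − 8·p_1 − 5·p_2)/p_1, and x_2* = 5 + 1/3·(…)/p_2.
Discretionary income = 111 − 8·5.75 − 5·12.85 = 0.75; x_2* = 5 + 1/3·0.75/12.85 = 5.0195.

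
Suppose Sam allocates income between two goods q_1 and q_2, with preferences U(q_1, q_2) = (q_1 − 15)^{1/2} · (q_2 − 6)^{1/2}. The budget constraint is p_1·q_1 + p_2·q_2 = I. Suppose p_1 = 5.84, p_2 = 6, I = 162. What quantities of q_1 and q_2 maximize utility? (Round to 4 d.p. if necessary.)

q_1* = 18.2877, q_2* = 9.2

After buying the subsistence bundle (15, 6), a share 0.5 of the remaining income goes to q_1: q_1* = 15 + 0.5·(I − 15p_1 − 6p_2)/p_1.
Discretionary income = 162 − 15·5.84 − 6·6 = 38.4; q_1* = 15 + 0.5·38.4/5.84 = 18.2877; q_2* = 6 + 0.5·38.4/6 = 9.2.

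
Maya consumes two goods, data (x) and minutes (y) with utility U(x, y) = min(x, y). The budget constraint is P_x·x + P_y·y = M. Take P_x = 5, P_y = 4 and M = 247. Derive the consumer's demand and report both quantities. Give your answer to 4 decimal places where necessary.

x* = 27.4444, y* = 27.4444

With perfect complements, no substitution: consume in ratio x:y = 1:1.
Budget: P_x·x + P_y·x = M, so (P_x + P_y)·x = M.
Demand: x*(P_x,P_y,M) = M/(P_x + P_y), y* = M/(P_x + P_y).
Here 5 + 4 = 9, giving x* = 27.4444 and y* = 27.4444.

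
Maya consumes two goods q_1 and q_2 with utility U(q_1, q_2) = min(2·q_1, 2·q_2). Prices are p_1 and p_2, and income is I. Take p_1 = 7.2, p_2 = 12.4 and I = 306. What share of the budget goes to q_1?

share on q_1 = 0.3673

With perfect complements, no substitution: consume in ratio q_1:q_2 = 2:2.
Budget: p_1·q_1 + p_2·q_1 = I, so (2·p_1 + 2·p_2)·q_1 = 2·I.
Demand: q_1*(p_1,p_2,I) = 2·I/(2·p_1 + 2·p_2), q_2* = 2·I/(2·p_1 + 2·p_2).
Here 2·7.2 + 2·12.4 = 39.2, giving q_1* = 15.6122 and q_2* = 15.6122.
Expenditure on q_1: 7.2·15.6122 = 112.4082; share = 0.3673.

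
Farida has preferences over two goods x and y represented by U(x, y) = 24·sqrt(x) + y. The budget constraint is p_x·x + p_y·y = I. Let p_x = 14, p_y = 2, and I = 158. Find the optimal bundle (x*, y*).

x* = 2.9388, y* = 58.4286

Utility is quasi-linear in y; the FOC for x is 12/√x = p_x/p_y.
Solve: √x = 12·p_y/p_x, so x*(p_x,p_y) = (12·p_y/p_x)², and y* = (I − p_x·x*)/p_y.
Plugging in: x* = (12·2/14)² = 2.9388, y* = 58.4286.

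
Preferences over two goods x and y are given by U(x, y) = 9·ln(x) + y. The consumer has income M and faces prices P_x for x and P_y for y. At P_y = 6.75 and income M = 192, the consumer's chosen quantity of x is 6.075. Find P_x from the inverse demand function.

P_x = 10

MU_x = 9/x, MU_y = 1. Tangency: 9/x = P_x/P_y.
So x*(P_x,P_y) = 9·P_y/P_x, independent of income; and y* = (M − 9·P_y)/P_y.
Set x* = 6.075 in the demand function and solve for P_x: P_x = 10.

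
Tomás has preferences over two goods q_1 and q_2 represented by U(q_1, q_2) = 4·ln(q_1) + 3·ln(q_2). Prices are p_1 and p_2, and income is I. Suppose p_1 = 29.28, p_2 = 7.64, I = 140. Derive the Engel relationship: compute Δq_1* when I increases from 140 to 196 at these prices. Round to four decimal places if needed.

Δq_1* = 1.0929

Tangency: MRS = (4/3)·q_2/q_1 = p_1/p_2.
Rearranging, p_2·q_2 = (3/4)·p_1·q_1. Substituting into the budget gives p_1·q_1·(1 + (3/4)) = I.
Demand: q_1*(p_1,p_2,I) = 4/7·I/p_1 and q_2* = 3/7·I/p_2.
At p_1=29.28, p_2=7.64, I=140: q_1* = 4/7·140/29.28 = 2.7322.
At I' = 196: q_1* = 3.8251. Change: 3.8251 − 2.7322 = 1.0929.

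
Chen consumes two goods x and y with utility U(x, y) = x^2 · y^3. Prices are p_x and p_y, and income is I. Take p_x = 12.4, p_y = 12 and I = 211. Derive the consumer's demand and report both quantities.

MU_x/MU_y = (2·y)/(3·x); tangency sets this equal to p_x/p_y.
Rearranging, p_y·y = (3/2)·p_x·x. Substituting into the budget gives p_x·x·(1 + (3/2)) = I.
Demand: x*(p_x,p_y,I) = 0.4·I/p_x and y* = 0.6·I/p_y.
At p_x=12.4, p_y=12, I=211: x* = 0.4·211/12.4 = 6.8065, y* = 10.55.

x* = 6.8065, y* = 10.55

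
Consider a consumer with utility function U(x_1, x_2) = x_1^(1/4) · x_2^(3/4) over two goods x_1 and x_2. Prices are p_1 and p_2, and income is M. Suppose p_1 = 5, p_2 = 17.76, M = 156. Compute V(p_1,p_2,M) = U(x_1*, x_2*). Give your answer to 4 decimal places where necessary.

The MRS is (1/3)·x_2/x_1. Set MRS = p_1/p_2.
Rearranging, p_2·x_2 = 3·p_1·x_1. Substituting into the budget gives p_1·x_1·(1 + 3) = M.
Demand: x_1*(p_1,p_2,M) = 0.25·M/p_1 and x_2* = 0.75·M/p_2.
At p_1=5, p_2=17.76, M=156: x_1* = 0.25·156/5 = 7.8, x_2* = 6.5878.
Utility at the optimum: U(7.8, 6.5878) = 6.872.

V = 6.872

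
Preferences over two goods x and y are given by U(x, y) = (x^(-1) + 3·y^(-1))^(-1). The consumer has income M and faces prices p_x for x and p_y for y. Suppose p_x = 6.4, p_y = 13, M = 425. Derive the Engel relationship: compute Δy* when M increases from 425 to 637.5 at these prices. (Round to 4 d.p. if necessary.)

MU_x ∝ x^(-2), MU_y ∝ 3·y^(-2), so MRS = (1/3)·(y/x)^(2) = p_x/p_y.
Hence y/x = (3·p_x/p_y)^(1/(2)), i.e. raised to the 0.5 power.
With the ratio pinned down, the budget gives x* = M/(p_x + p_y·(y/x)) and y* = (y/x)·x*.
Numerically y/x = 1.215287, so x* = 425/(6.4 + 13·1.215287) = 19.1452 and y* = 1.215287·19.1452 = 23.267.
At M' = 637.5: y* = 34.9004. Change: 34.9004 − 23.267 = 11.6335.

Δy* = 11.6335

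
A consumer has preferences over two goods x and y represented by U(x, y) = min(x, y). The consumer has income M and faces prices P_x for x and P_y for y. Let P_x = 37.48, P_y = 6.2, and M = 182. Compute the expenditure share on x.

share on x = 0.8581

Leontief preferences: the optimum is at the kink where x/1 = y/1, i.e. y = x.
Budget: P_x·x + P_y·x = M, so (P_x + P_y)·x = M.
Demand: x*(P_x,P_y,M) = M/(P_x + P_y), y* = M/(P_x + P_y).
Here 37.48 + 6.2 = 43.68, giving x* = 4.1667 and y* = 4.1667.
Expenditure on x: 37.48·4.1667 = 156.1667; share = 0.8581.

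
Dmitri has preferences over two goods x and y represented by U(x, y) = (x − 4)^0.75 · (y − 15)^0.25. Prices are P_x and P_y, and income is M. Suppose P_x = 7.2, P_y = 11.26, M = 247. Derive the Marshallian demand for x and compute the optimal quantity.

x* = 9.1354

Let x' = x−4, y' = y−15. MRS = 3·y'/x' = P_x/P_y.
Substituting into the budget: x* = 4 + 0.75·(M − 4·P_x − 15·P_y)/P_x, and y* = 15 + 0.25·(…)/P_y.
Discretionary income = 247 − 4·7.2 − 15·11.26 = 49.3; x* = 4 + 0.75·49.3/7.2 = 9.1354.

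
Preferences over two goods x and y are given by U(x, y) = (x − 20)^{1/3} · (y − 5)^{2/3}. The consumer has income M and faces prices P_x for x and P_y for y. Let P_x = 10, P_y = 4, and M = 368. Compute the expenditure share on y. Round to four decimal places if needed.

share on y = 0.3225

This is Cobb-Douglas in (x−20, y−5): tangency gives 1/3·P_y·(y−5) = 2/3·P_x·(x−20).
After buying the subsistence bundle (20, 5), a share 1/3 of the remaining income goes to x: x* = 20 + 1/3·(M − 20P_x − 5P_y)/P_x.
Discretionary income = 368 − 20·10 − 5·4 = 148; x* = 20 + 1/3·148/10 = 24.9333; y* = 5 + 2/3·148/4 = 29.6667.
Expenditure on y: 4·29.6667 = 118.6667; share = 0.3225.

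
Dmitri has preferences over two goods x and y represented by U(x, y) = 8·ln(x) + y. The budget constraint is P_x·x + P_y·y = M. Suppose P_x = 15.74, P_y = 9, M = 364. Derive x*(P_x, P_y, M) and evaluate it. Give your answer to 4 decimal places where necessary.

MU_x = 8/x, MU_y = 1. Tangency: 8/x = P_x/P_y.
So x*(P_x,P_y) = 8·P_y/P_x, independent of income; and y* = (M − 8·P_y)/P_y.
At the given prices: x* = 8·9/15.74 = 4.5743.

x* = 4.5743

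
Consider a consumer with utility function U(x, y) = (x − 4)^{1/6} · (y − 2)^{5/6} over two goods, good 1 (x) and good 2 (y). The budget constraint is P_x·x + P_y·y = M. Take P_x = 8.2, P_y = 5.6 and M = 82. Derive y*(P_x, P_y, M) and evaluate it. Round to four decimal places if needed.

y* = 7.6548

Let x' = x−4, y' = y−2. MRS = (1/5)·y'/x' = P_x/P_y.
After buying the subsistence bundle (4, 2), a share 1/6 of the remaining income goes to x: x* = 4 + 1/6·(M − 4P_x − 2P_y)/P_x.
Discretionary income = 82 − 4·8.2 − 2·5.6 = 38; y* = 2 + 5/6·38/5.6 = 7.6548.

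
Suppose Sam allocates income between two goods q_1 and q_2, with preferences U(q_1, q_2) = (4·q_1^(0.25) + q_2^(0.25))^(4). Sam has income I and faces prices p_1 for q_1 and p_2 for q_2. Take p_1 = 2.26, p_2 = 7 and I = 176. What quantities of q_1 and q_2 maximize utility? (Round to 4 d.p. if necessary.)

q_1* = 70.2827, q_2* = 2.4516

From the CES first-order condition, 4·(q_2/q_1)^(0.75) = p_1/p_2.
Hence q_2/q_1 = ((1/4)·p_1/p_2)^(1/(0.75)), i.e. raised to the 4/3 power.
Substitute q_2 = (q_2/q_1)·q_1 into the budget: q_1* = I/(p_1 + p_2·(q_2/q_1)).
Numerically q_2/q_1 = 0.034882, so q_1* = 176/(2.26 + 7·0.034882) = 70.2827 and q_2* = 0.034882·70.2827 = 2.4516.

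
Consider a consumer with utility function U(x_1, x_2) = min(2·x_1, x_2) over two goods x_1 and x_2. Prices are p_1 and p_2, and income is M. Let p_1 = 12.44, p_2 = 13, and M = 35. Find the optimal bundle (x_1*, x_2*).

Demand: x_1*(p_1,p_2,M) = M/(p_1 + 2·p_2), x_2* = 2·M/(p_1 + 2·p_2).
Here 12.44 + 2·13 = 38.44, giving x_1* = 0.9105 and x_2* = 1.821.

x_1* = 0.9105, x_2* = 1.821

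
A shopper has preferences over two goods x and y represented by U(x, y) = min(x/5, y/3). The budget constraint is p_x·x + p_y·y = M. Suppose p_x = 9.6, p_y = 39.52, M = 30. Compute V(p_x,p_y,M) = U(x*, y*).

V = 0.1801

Leontief preferences: the optimum is at the kink where x/5 = y/3, i.e. y = (3/5)·x.
Budget: p_x·x + p_y·(3/5)·x = M, so (5·p_x + 3·p_y)·x = 5·M.
Demand: x*(p_x,p_y,M) = 5·M/(5·p_x + 3·p_y), y* = 3·M/(5·p_x + 3·p_y).
Here 5·9.6 + 3·39.52 = 166.56, giving x* = 0.9006 and y* = 0.5403.
Utility at the optimum: U(0.9006, 0.5403) = 0.1801.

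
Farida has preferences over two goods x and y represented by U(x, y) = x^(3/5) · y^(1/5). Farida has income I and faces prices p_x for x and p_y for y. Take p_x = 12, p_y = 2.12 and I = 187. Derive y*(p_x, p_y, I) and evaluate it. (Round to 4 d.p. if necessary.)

y* = 22.0519

The MRS is 3·y/x. Set MRS = p_x/p_y.
Rearranging, p_y·y = (1/3)·p_x·x. Substituting into the budget gives p_x·x·(1 + (1/3)) = I.
Demand: x*(p_x,p_y,I) = 0.75·I/p_x and y* = 0.25·I/p_y.
At p_x=12, p_y=2.12, I=187: y* = 0.25·187/2.12 = 22.0519.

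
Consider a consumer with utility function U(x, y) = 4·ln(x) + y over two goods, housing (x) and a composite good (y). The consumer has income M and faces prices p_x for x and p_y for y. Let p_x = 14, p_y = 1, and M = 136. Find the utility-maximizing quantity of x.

Set MRS = p_x/p_y: (4/x)/1 = p_x/p_y.
So x*(p_x,p_y) = 4·p_y/p_x, independent of income; and y* = (M − 4·p_y)/p_y.
At the given prices: x* = 4·1/14 = 0.2857.

x* = 0.2857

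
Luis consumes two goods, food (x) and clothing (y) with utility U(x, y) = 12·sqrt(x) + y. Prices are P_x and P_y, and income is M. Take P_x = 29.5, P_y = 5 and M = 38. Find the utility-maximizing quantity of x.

x* = 1.0342

Set MRS = P_x/P_y: 6·x^(−1/2) = P_x/P_y.
Solve: √x = 6·P_y/P_x, so x*(P_x,P_y) = (6·P_y/P_x)², and y* = (M − P_x·x*)/P_y.
Plugging in: x* = (6·5/29.5)² = 1.0342.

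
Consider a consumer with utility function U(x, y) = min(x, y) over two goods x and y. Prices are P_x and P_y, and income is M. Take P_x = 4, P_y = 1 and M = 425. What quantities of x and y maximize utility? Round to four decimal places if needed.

Leontief preferences: the optimum is at the kink where x/1 = y/1, i.e. y = x.
Budget: P_x·x + P_y·x = M, so (P_x + P_y)·x = M.
Demand: x*(P_x,P_y,M) = M/(P_x + P_y), y* = M/(P_x + P_y).
Here 4 + 1 = 5, giving x* = 85 and y* = 85.

x* = 85, y* = 85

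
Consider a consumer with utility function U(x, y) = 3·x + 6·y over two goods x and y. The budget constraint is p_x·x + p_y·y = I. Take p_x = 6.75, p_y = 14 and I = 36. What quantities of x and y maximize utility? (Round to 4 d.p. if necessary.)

x* = 5.3333, y* = 0

Linear utility — the consumer picks whichever good has higher MU/price: 3/6.75 = 0.4444 vs 6/14 = 0.4286.
x gives more utility per dollar, so spend all income on x: x* = I/p_x, y* = 0.
Numerically: x* = 5.3333, y* = 0.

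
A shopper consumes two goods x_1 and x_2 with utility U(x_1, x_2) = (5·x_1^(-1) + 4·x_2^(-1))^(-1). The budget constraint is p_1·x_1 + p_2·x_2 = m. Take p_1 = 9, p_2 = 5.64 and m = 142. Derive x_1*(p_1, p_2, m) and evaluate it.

Numerically x_2/x_1 = 1.129865, so x_1* = 142/(9 + 5.64·1.129865) = 9.2373.

x_1* = 9.2373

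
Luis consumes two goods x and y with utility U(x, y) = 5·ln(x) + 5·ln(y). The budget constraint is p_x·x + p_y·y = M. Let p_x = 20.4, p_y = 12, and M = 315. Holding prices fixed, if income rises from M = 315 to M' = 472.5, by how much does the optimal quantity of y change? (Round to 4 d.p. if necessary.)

Δy* = 6.5625

The MRS is y/x. Set MRS = p_x/p_y.
Rearranging, p_y·y = p_x·x. Substituting into the budget gives p_x·x·(1 + 1) = M.
Demand: x*(p_x,p_y,M) = 0.5·M/p_x and y* = 0.5·M/p_y.
At p_x=20.4, p_y=12, M=315: y* = 0.5·315/12 = 13.125.
At M' = 472.5: y* = 19.6875. Change: 19.6875 − 13.125 = 6.5625.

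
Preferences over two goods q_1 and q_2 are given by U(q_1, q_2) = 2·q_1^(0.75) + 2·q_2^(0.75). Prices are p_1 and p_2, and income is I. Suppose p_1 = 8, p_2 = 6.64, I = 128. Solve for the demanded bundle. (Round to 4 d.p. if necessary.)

MU_q_1 ∝ 2·q_1^(-0.25), MU_q_2 ∝ 2·q_2^(-0.25), so MRS = (q_2/q_1)^(0.25) = p_1/p_2.
Hence q_2/q_1 = (p_1/p_2)^(1/(0.25)), i.e. raised to the 4 power.
Substitute q_2 = (q_2/q_1)·q_1 into the budget: q_1* = I/(p_1 + p_2·(q_2/q_1)).
Numerically q_2/q_1 = 2.107112, so q_1* = 128/(8 + 6.64·2.107112) = 5.8205 and q_2* = 2.107112·5.8205 = 12.2645.

q_1* = 5.8205, q_2* = 12.2645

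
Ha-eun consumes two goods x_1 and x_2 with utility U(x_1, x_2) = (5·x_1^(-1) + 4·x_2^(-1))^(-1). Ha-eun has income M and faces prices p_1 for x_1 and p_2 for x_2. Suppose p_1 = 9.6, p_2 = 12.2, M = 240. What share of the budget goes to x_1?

MRS = MU_x_1/MU_x_2 = (5/4)·(x_2/x_1)^(2). Set equal to p_1/p_2.
Hence x_2/x_1 = ((4/5)·p_1/p_2)^(1/(2)), i.e. raised to the 0.5 power.
Substitute x_2 = (x_2/x_1)·x_1 into the budget: x_1* = M/(p_1 + p_2·(x_2/x_1)).
Numerically x_2/x_1 = 0.793416, so x_1* = 240/(9.6 + 12.2·0.793416) = 12.4483 and x_2* = 0.793416·12.4483 = 9.8767.
Expenditure on x_1: 9.6·12.4483 = 119.5041; share = 0.4979.

share on x_1 = 0.4979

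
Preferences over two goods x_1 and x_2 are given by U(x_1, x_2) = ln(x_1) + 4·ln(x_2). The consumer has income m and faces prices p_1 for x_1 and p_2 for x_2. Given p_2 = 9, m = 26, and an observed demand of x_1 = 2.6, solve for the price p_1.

The MRS is (1/4)·x_2/x_1. Set MRS = p_1/p_2.
Rearranging, p_2·x_2 = 4·p_1·x_1. Substituting into the budget gives p_1·x_1·(1 + 4) = m.
Demand: x_1*(p_1,p_2,m) = 0.2·m/p_1 and x_2* = 0.8·m/p_2.
Set x_1* = 2.6 in the demand function and solve for p_1: p_1 = 2.

p_1 = 2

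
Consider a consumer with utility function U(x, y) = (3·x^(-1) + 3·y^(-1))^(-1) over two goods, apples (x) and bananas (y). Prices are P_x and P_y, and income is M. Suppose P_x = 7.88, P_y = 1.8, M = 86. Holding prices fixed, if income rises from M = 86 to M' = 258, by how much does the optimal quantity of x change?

Δx* = 14.7688

Numerically y/x = 2.092314, so x* = 86/(7.88 + 1.8·2.092314) = 7.3844.
At M' = 258: x* = 22.1532. Change: 22.1532 − 7.3844 = 14.7688.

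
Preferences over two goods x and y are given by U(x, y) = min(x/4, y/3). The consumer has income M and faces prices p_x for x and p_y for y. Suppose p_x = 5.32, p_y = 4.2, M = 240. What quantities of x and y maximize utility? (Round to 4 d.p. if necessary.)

Demand: x*(p_x,p_y,M) = 4·M/(4·p_x + 3·p_y), y* = 3·M/(4·p_x + 3·p_y).
Here 4·5.32 + 3·4.2 = 33.88, giving x* = 28.3353 and y* = 21.2515.

x* = 28.3353, y* = 21.2515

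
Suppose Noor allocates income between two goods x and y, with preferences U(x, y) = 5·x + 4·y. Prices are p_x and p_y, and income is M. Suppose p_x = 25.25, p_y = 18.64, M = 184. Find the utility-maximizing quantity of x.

x* = 0

y gives more utility per dollar, so spend all income on y: y* = M/p_y, x* = 0.
Numerically: x* = 0, y* = 9.8712.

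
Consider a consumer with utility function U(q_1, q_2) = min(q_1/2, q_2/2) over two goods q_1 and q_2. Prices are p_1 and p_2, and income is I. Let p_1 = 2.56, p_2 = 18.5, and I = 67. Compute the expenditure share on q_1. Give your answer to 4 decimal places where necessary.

With perfect complements, no substitution: consume in ratio q_1:q_2 = 2:2.
Budget: p_1·q_1 + p_2·q_1 = I, so (2·p_1 + 2·p_2)·q_1 = 2·I.
Demand: q_1*(p_1,p_2,I) = 2·I/(2·p_1 + 2·p_2), q_2* = 2·I/(2·p_1 + 2·p_2).
Here 2·2.56 + 2·18.5 = 42.12, giving q_1* = 3.1814 and q_2* = 3.1814.
Expenditure on q_1: 2.56·3.1814 = 8.1443; share = 0.1216.

share on q_1 = 0.1216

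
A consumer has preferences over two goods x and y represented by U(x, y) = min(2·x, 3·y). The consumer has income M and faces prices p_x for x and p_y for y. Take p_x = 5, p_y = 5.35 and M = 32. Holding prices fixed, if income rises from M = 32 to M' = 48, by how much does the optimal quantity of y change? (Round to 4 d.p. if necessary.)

Δy* = 1.2451

Leontief preferences: the optimum is at the kink where x/3 = y/2, i.e. y = (2/3)·x.
Budget: p_x·x + p_y·(2/3)·x = M, so (3·p_x + 2·p_y)·x = 3·M.
Demand: x*(p_x,p_y,M) = 3·M/(3·p_x + 2·p_y), y* = 2·M/(3·p_x + 2·p_y).
Here 3·5 + 2·5.35 = 25.7, giving y* = 2.4903.
At M' = 48: y* = 3.7354. Change: 3.7354 − 2.4903 = 1.2451.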